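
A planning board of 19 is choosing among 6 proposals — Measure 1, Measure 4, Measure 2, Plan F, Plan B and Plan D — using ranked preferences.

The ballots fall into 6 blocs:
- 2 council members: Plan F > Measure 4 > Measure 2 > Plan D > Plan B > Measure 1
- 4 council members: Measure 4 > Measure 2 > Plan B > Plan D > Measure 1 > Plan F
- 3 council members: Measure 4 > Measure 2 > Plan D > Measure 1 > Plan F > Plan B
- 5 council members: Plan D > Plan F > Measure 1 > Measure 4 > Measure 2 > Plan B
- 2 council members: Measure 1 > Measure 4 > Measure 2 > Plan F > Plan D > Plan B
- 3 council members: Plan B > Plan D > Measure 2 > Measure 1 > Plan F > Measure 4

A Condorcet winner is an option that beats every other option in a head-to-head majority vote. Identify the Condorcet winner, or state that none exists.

Head-to-head results (19 council members):
Measure 1 vs Measure 4: 10 to 9, Measure 1.
Measure 1 vs Measure 2: 7 to 12, Measure 2.
Measure 1–Plan F: Measure 1 12–7.
Measure 1 vs Plan B: Measure 1 is ranked higher on 3+5+2 = 10 ballots, Plan B on 9. Measure 1 wins 10–9.
Measure 1 vs Plan D: 2 for Measure 1, 17 for Plan D — Plan D by 17–2.
Measure 4 vs Measure 2: Measure 4 wins 16–3.
Measure 4 vs Plan F: 4+3+2 = 9 for Measure 4, 10 for Plan F — Plan F by 10–9.
Measure 4 vs Plan B: Measure 4 wins 16–3.
Measure 4 vs Plan D: Measure 4 is ranked higher on 2+4+3+2 = 11 ballots, Plan D on 8. Measure 4 wins 11–8.
Measure 2 vs Plan F: Measure 2 preferred on 4+3+2+3 = 12 ballots; Measure 2 wins 12–7.
Measure 2 vs Plan B: Measure 2 wins 16–3.
Measure 2–Plan D: Measure 2 11–8.
Plan F vs Plan B: Plan F wins 12–7.
Plan F vs Plan D: Plan F preferred on 2+2 = 4 ballots; Plan D wins 15–4.
Plan B vs Plan D: Plan B preferred on 4+3 = 7 ballots; Plan D wins 12–7.
Each option drops at least one matchup (Measure 1 loses to Measure 2; Measure 4 loses to Measure 1; Measure 2 loses to Measure 4; Plan F loses to Measure 1; Plan B loses to Measure 1; Plan D loses to Measure 4); the cycle Measure 1 → Measure 4 → Measure 2 → Measure 1 rules out a Condorcet winner.

none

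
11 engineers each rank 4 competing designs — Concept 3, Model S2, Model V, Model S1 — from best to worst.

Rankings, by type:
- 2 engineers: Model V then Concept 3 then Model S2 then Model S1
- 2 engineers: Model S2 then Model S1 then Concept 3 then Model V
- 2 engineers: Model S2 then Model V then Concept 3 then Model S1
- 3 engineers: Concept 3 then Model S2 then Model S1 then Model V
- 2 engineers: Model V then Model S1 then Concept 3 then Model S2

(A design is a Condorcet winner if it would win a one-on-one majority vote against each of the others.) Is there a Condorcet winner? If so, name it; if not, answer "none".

Check each pair by majority over 11 ballots:
Concept 3 vs Model S2: Concept 3 wins 7–4.
Concept 3 vs Model V: Model V, 6–5.
Concept 3 vs Model S1: Concept 3 wins 7–4.
Model S2–Model V: Model S2 7–4.
Model S2–Model S1: Model S2 9–2.
Model V vs Model S1: Model V wins 6–5.
Each design drops at least one matchup (Concept 3 loses to Model V; Model S2 loses to Concept 3; Model V loses to Model S2; Model S1 loses to Concept 3); the cycle Concept 3 > Model S2 > Model V > Concept 3 rules out a Condorcet winner.

none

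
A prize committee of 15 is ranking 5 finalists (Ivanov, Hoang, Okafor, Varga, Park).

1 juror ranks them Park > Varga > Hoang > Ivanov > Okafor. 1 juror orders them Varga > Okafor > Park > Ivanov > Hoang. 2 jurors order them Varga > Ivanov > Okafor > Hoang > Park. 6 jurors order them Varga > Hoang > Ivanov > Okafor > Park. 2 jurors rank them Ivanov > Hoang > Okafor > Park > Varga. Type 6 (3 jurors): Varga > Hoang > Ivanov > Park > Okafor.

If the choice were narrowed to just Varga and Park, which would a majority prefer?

Ballots ranking Varga above Park: 1 + 2 + 6 + 3 = 12.
Ballots ranking Park above Varga: 15 − 12 = 3.
Varga wins the head-to-head 12–3.

Varga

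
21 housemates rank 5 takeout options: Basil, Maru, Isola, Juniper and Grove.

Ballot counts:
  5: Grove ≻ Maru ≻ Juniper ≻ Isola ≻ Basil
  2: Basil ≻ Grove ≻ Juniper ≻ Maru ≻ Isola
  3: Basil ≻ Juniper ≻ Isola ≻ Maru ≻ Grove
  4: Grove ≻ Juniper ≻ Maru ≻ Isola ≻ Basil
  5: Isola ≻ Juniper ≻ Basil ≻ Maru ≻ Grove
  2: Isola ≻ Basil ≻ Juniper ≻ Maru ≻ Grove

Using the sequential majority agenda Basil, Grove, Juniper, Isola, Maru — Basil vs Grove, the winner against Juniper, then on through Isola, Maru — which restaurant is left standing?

Round 1: Basil vs Grove — 12–9, Basil advances.
Round 2: Basil vs Juniper — 7–14, Juniper advances.
Round 3: Juniper vs Isola — 14–7, Juniper advances.
Round 4: Juniper vs Maru — 16–5, Juniper advances.
The agenda winner is Juniper.

Juniper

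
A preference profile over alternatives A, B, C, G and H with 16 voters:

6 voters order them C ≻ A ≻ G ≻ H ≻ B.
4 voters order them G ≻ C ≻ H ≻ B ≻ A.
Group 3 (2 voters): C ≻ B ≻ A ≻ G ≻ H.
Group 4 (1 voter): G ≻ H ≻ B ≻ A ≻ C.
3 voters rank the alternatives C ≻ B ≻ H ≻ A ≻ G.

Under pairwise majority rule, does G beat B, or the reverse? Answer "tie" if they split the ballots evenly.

Ballots ranking G above B: 6 + 4 + 1 = 11.
Ballots ranking B above G: 16 − 11 = 5.
G wins the head-to-head 11–5.

G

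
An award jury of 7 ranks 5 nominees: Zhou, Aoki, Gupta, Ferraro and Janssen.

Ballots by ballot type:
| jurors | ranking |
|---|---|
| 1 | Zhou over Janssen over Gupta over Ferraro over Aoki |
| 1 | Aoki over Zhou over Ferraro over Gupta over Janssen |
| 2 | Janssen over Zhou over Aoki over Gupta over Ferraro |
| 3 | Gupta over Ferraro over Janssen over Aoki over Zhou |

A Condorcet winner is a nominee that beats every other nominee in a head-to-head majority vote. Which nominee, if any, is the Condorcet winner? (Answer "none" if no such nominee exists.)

none

Head-to-head results (7 jurors):
Zhou vs Aoki: Aoki wins 4–3.
Zhou vs Gupta: Zhou preferred on 1+1+2 = 4 ballots; Zhou wins 4–3.
Zhou vs Ferraro: Zhou wins 4–3.
Zhou vs Janssen: 2 to 5, Janssen.
Aoki vs Gupta: Aoki is ranked higher on 1+2 = 3 ballots, Gupta on 4. Gupta wins 4–3.
Aoki vs Ferraro: 3 to 4, Ferraro.
Aoki vs Janssen: Janssen, 6–1.
Gupta vs Ferraro: Gupta wins 6–1.
Gupta–Janssen: Gupta 4–3.
Ferraro vs Janssen: Ferraro wins 4–3.
No nominee is unbeaten: Zhou loses to Aoki; Aoki loses to Gupta; Gupta loses to Zhou; Ferraro loses to Zhou; Janssen loses to Gupta. In particular Zhou > Gupta > Aoki > Zhou is a majority cycle — no Condorcet winner exists.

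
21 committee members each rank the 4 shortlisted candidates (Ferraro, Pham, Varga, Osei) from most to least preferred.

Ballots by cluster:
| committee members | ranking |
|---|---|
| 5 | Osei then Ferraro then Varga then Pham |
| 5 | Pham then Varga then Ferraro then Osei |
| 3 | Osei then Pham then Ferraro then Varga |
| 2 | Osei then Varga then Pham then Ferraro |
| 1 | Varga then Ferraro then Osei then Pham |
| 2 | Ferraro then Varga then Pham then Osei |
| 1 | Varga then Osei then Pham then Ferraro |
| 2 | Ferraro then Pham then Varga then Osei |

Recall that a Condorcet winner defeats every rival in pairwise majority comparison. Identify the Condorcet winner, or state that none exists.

Pairwise majorities:
Ferraro vs Pham: Ferraro preferred on 5+1+2+2 = 10 ballots; Pham wins 11–10.
Ferraro vs Varga: Ferraro preferred on 5+3+2+2 = 12 ballots; Ferraro wins 12–9.
Ferraro vs Osei: 5+1+2+2 = 10 for Ferraro, 11 for Osei — Osei by 11–10.
Pham vs Varga: Pham preferred on 5+3+2 = 10 ballots; Varga wins 11–10.
Pham vs Osei: 5+2+2 = 9 for Pham, 12 for Osei — Osei by 12–9.
Varga vs Osei: 5+1+2+1+2 = 11 for Varga, 10 for Osei — Varga by 11–10.
No candidate is unbeaten: Ferraro loses to Pham; Pham loses to Varga; Varga loses to Ferraro; Osei loses to Varga. In particular Ferraro beats Varga beats Pham beats Ferraro is a majority cycle — no Condorcet winner exists.

none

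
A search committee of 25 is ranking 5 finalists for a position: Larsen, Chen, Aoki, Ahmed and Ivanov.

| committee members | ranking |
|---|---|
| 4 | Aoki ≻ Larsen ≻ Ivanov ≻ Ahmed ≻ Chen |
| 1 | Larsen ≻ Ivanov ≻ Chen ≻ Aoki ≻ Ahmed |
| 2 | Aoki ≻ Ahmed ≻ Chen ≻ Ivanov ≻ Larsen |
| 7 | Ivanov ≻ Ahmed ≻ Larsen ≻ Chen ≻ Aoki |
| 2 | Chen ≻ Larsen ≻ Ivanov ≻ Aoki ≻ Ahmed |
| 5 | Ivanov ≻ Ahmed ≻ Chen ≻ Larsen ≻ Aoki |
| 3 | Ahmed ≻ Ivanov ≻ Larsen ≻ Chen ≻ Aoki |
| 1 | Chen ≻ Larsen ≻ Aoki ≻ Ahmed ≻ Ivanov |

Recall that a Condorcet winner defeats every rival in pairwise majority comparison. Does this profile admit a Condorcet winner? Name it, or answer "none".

Ivanov

Pairwise majorities:
Larsen vs Chen: Larsen, 15–10.
Larsen vs Aoki: Larsen wins 19–6.
Larsen–Ahmed: Ahmed 17–8.
Larsen–Ivanov: Ivanov 17–8.
Chen vs Aoki: Chen, 19–6.
Chen vs Ahmed: Ahmed wins 21–4.
Chen vs Ivanov: Ivanov, 20–5.
Aoki vs Ahmed: Ahmed, 15–10.
Aoki vs Ivanov: Ivanov wins 18–7.
Ahmed vs Ivanov: Ivanov wins 19–6.
Ivanov defeats every rival head-to-head and is the Condorcet winner.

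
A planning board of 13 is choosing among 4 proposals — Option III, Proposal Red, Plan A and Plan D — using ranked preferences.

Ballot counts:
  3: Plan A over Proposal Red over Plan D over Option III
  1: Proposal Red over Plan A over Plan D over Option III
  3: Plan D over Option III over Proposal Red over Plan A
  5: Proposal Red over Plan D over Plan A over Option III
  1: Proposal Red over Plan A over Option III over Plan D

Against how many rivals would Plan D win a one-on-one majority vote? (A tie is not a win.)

2

Plan D against each rival (13 council members):
Plan D vs Option III: 12 to 1, Plan D.
Plan D vs Proposal Red: 3 for Plan D, 10 for Proposal Red — Proposal Red by 10–3.
Plan D vs Plan A: Plan D preferred on 3+5 = 8 ballots; Plan D wins 8–5.
Plan D beats Option III, Plan A; loses to Proposal Red — 2 pairwise wins.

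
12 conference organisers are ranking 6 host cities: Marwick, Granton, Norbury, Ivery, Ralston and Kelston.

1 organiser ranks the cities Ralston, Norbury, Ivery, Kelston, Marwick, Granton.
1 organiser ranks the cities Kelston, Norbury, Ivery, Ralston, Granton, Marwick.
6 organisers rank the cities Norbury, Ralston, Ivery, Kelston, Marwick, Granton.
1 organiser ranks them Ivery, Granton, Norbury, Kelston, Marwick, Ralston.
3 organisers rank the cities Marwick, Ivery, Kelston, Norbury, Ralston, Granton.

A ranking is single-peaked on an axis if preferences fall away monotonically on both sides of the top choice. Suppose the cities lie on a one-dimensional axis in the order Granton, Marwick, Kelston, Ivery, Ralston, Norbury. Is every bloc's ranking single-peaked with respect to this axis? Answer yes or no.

Axis positions: Granton=1, Marwick=2, Kelston=3, Ivery=4, Ralston=5, Norbury=6.
Bloc 1 (peak Ralston at position 5): ranking walks positions 5-6-4-3-2-1, expanding outward from the peak — single-peaked.
Bloc 2: ranking walks positions 3-6-4-5-1-2; Norbury is ranked above Ivery even though Ivery lies between Norbury and the peak Kelston on the axis — preferences dip and rise again. Not single-peaked.
Bloc 3 (peak Norbury at position 6): ranking walks positions 6-5-4-3-2-1, expanding outward from the peak — single-peaked.
Bloc 4: ranking walks positions 4-1-6-3-2-5; Granton is ranked above Kelston even though Kelston lies between Granton and the peak Ivery on the axis — preferences dip and rise again. Not single-peaked.
Bloc 5: ranking walks positions 2-4-3-6-5-1; Ivery is ranked above Kelston even though Kelston lies between Ivery and the peak Marwick on the axis — preferences dip and rise again. Not single-peaked.
Bloc 2 violates single-peakedness, so the profile is not single-peaked on this axis.

no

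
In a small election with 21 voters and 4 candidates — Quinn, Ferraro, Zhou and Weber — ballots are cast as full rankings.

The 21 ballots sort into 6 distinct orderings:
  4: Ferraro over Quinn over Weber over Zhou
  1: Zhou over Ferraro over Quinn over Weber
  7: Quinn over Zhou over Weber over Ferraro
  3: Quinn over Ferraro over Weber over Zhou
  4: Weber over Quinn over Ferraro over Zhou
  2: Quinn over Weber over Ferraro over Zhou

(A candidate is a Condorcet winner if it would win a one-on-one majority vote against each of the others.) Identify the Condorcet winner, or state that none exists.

Quinn

Check each pair by majority over 21 ballots:
Quinn vs Ferraro: Quinn preferred on 7+3+4+2 = 16 ballots; Quinn wins 16–5.
Quinn vs Zhou: Quinn is ranked higher on 4+7+3+4+2 = 20 ballots, Zhou on 1. Quinn wins 20–1.
Quinn vs Weber: Quinn wins 17–4.
Ferraro vs Zhou: Ferraro wins 13–8.
Ferraro vs Weber: Weber wins 13–8.
Zhou vs Weber: 1+7 = 8 for Zhou, 13 for Weber — Weber by 13–8.
Quinn defeats every rival head-to-head and is the Condorcet winner.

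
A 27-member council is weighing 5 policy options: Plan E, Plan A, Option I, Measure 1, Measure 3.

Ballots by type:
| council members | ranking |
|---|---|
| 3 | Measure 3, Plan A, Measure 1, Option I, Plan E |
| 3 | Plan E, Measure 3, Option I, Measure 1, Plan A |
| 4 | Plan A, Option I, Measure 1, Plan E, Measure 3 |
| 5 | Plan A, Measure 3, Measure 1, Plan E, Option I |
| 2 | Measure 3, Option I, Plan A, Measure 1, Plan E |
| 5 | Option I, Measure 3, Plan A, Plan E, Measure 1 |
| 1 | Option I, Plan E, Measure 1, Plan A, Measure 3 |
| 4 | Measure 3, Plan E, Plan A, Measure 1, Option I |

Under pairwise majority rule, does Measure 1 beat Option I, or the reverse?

Option I

Ballots ranking Measure 1 above Option I: 3 + 5 + 4 = 12.
Ballots ranking Option I above Measure 1: 27 − 12 = 15.
Option I wins the head-to-head 15–12.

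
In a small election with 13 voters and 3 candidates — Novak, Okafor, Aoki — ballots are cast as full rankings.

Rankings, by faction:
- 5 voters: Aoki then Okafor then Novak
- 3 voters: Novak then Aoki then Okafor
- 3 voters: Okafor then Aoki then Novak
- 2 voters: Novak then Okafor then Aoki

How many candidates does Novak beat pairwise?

Novak against each rival (13 voters):
Novak vs Okafor: Okafor, 8–5.
Novak vs Aoki: Aoki, 8–5.
Novak beats no one; loses to Okafor, Aoki — 0 pairwise wins.

0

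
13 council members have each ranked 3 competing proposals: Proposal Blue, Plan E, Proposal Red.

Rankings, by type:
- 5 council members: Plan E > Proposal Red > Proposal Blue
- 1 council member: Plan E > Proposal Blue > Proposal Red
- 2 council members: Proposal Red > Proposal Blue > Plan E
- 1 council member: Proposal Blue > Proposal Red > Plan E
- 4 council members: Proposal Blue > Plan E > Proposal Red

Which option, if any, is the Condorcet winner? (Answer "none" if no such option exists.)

Check each pair by majority over 13 ballots:
Proposal Blue vs Plan E: Proposal Blue wins 7–6.
Proposal Blue–Proposal Red: Proposal Red 7–6.
Plan E–Proposal Red: Plan E 10–3.
No option is unbeaten: Proposal Blue loses to Proposal Red; Plan E loses to Proposal Blue; Proposal Red loses to Plan E. In particular Proposal Blue beats Plan E beats Proposal Red beats Proposal Blue is a majority cycle — no Condorcet winner exists.

none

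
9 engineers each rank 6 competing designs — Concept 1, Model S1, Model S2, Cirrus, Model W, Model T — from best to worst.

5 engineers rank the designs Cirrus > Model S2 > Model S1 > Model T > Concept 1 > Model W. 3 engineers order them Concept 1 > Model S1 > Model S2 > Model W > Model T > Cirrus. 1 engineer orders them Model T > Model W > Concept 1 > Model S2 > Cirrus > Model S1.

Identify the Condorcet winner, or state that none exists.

Cirrus

Head-to-head results (9 engineers):
Concept 1 vs Model S1: Model S1 wins 5–4.
Concept 1 vs Model S2: Model S2, 5–4.
Concept 1 vs Cirrus: 4 to 5, Cirrus.
Concept 1 vs Model W: Concept 1 is ranked higher on 5+3 = 8 ballots, Model W on 1. Concept 1 wins 8–1.
Concept 1 vs Model T: Concept 1 preferred on 3 ballots; Model T wins 6–3.
Model S1–Model S2: Model S2 6–3.
Model S1–Cirrus: Cirrus 6–3.
Model S1 vs Model W: Model S1 is ranked higher on 5+3 = 8 ballots, Model W on 1. Model S1 wins 8–1.
Model S1 vs Model T: 8 to 1, Model S1.
Model S2 vs Cirrus: Cirrus, 5–4.
Model S2 vs Model W: 5+3 = 8 for Model S2, 1 for Model W — Model S2 by 8–1.
Model S2–Model T: Model S2 8–1.
Cirrus vs Model W: Cirrus preferred on 5 ballots; Cirrus wins 5–4.
Cirrus vs Model T: Cirrus, 5–4.
Model W vs Model T: Model T wins 6–3.
Cirrus defeats every rival head-to-head and is the Condorcet winner.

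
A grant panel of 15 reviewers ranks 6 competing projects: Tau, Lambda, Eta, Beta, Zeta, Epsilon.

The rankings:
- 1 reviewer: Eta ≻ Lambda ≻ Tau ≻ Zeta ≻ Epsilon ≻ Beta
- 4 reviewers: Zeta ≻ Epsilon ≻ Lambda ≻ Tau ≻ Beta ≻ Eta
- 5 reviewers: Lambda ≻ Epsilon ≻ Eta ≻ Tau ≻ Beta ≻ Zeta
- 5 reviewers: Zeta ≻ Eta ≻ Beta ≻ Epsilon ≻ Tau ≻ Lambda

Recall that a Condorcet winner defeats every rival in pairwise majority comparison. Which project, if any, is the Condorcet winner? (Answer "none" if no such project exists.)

Check each pair by majority over 15 ballots:
Tau vs Lambda: Tau preferred on 5 ballots; Lambda wins 10–5.
Tau vs Eta: Tau is ranked higher on 4 ballots, Eta on 11. Eta wins 11–4.
Tau vs Beta: 10 to 5, Tau.
Tau vs Zeta: Tau is ranked higher on 1+5 = 6 ballots, Zeta on 9. Zeta wins 9–6.
Tau vs Epsilon: Tau is ranked higher on 1 ballot, Epsilon on 14. Epsilon wins 14–1.
Lambda vs Eta: 4+5 = 9 for Lambda, 6 for Eta — Lambda by 9–6.
Lambda vs Beta: Lambda is ranked higher on 1+4+5 = 10 ballots, Beta on 5. Lambda wins 10–5.
Lambda vs Zeta: Lambda is ranked higher on 1+5 = 6 ballots, Zeta on 9. Zeta wins 9–6.
Lambda vs Epsilon: Lambda preferred on 1+5 = 6 ballots; Epsilon wins 9–6.
Eta vs Beta: 11 to 4, Eta.
Eta vs Zeta: Eta is ranked higher on 1+5 = 6 ballots, Zeta on 9. Zeta wins 9–6.
Eta vs Epsilon: 6 to 9, Epsilon.
Beta vs Zeta: Beta is ranked higher on 5 ballots, Zeta on 10. Zeta wins 10–5.
Beta vs Epsilon: Beta preferred on 5 ballots; Epsilon wins 10–5.
Zeta vs Epsilon: Zeta preferred on 1+4+5 = 10 ballots; Zeta wins 10–5.
Zeta defeats every rival head-to-head and is the Condorcet winner.

Zeta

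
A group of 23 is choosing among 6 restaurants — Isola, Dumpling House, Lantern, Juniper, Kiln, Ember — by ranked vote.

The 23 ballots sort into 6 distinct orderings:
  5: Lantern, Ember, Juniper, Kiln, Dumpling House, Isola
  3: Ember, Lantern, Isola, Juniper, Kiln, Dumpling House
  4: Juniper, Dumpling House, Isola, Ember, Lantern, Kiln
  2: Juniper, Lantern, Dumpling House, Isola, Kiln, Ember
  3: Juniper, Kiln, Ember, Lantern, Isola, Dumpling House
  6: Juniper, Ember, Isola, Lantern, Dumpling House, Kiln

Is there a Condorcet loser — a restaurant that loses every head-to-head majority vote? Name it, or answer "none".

Pairwise majorities:
Isola vs Dumpling House: Isola wins 12–11.
Isola vs Lantern: 10 to 13, Lantern.
Isola vs Juniper: 3 to 20, Juniper.
Isola–Kiln: Isola 15–8.
Isola vs Ember: 6 to 17, Ember.
Dumpling House vs Lantern: 4 for Dumpling House, 19 for Lantern — Lantern by 19–4.
Dumpling House vs Juniper: Juniper, 23–0.
Dumpling House vs Kiln: Dumpling House, 12–11.
Dumpling House vs Ember: 4+2 = 6 for Dumpling House, 17 for Ember — Ember by 17–6.
Lantern vs Juniper: Lantern is ranked higher on 5+3 = 8 ballots, Juniper on 15. Juniper wins 15–8.
Lantern vs Kiln: 20 to 3, Lantern.
Lantern–Ember: Ember 16–7.
Juniper vs Kiln: Juniper wins 23–0.
Juniper vs Ember: Juniper, 15–8.
Kiln vs Ember: 2+3 = 5 for Kiln, 18 for Ember — Ember by 18–5.
Kiln is beaten in every head-to-head and is the Condorcet loser.

Kiln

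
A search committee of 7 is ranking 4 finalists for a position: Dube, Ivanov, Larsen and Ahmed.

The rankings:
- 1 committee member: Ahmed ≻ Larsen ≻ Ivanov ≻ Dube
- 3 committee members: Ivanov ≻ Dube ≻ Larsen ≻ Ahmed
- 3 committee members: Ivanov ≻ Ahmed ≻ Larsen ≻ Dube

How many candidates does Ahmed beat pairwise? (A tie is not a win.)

Ahmed against each rival (7 committee members):
Ahmed vs Dube: 1+3 = 4 for Ahmed, 3 for Dube — Ahmed by 4–3.
Ahmed vs Ivanov: Ivanov wins 6–1.
Ahmed vs Larsen: Ahmed, 4–3.
Ahmed beats Dube, Larsen; loses to Ivanov — 2 pairwise wins.

2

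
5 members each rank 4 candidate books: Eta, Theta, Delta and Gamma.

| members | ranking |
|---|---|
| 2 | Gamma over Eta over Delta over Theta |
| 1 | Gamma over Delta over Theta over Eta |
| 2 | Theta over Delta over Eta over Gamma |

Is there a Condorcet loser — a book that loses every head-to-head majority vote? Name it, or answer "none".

Eta

Pairwise majorities:
Eta vs Theta: 2 for Eta, 3 for Theta — Theta by 3–2.
Eta vs Delta: 2 for Eta, 3 for Delta — Delta by 3–2.
Eta vs Gamma: Gamma, 3–2.
Theta vs Delta: Theta is ranked higher on 2 ballots, Delta on 3. Delta wins 3–2.
Theta–Gamma: Gamma 3–2.
Delta vs Gamma: Gamma wins 3–2.
Eta is beaten in every head-to-head and is the Condorcet loser.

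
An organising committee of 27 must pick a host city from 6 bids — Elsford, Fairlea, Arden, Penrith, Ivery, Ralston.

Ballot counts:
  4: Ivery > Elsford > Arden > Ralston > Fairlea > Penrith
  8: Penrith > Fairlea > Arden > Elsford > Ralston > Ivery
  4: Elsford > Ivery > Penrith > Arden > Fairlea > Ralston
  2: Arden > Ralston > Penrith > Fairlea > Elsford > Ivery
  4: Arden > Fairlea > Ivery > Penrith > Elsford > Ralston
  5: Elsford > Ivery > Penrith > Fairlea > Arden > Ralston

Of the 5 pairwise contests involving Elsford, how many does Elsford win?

Elsford against each rival (27 organisers):
Elsford vs Fairlea: 13 to 14, Fairlea.
Elsford vs Arden: Elsford preferred on 4+4+5 = 13 ballots; Arden wins 14–13.
Elsford vs Penrith: Elsford is ranked higher on 4+4+5 = 13 ballots, Penrith on 14. Penrith wins 14–13.
Elsford vs Ivery: Elsford wins 19–8.
Elsford vs Ralston: Elsford, 25–2.
Elsford beats Ivery, Ralston; loses to Fairlea, Arden, Penrith — 2 pairwise wins.

2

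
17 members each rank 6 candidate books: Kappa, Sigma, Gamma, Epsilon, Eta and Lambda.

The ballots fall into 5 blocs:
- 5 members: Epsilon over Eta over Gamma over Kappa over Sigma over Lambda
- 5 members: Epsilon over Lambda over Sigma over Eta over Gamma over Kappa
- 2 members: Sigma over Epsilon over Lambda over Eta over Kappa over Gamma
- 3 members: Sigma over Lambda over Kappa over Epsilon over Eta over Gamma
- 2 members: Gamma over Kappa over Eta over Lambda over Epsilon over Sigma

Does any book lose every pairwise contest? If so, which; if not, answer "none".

Kappa

Head-to-head results (17 members):
Kappa vs Sigma: Kappa is ranked higher on 5+2 = 7 ballots, Sigma on 10. Sigma wins 10–7.
Kappa vs Gamma: Kappa is ranked higher on 2+3 = 5 ballots, Gamma on 12. Gamma wins 12–5.
Kappa vs Epsilon: Epsilon wins 12–5.
Kappa vs Eta: Eta wins 12–5.
Kappa–Lambda: Lambda 10–7.
Sigma vs Gamma: Sigma, 10–7.
Sigma vs Epsilon: Epsilon, 12–5.
Sigma vs Eta: 10 to 7, Sigma.
Sigma vs Lambda: Sigma preferred on 5+2+3 = 10 ballots; Sigma wins 10–7.
Gamma–Epsilon: Epsilon 15–2.
Gamma vs Eta: 2 to 15, Eta.
Gamma vs Lambda: 7 to 10, Lambda.
Epsilon vs Eta: 15 to 2, Epsilon.
Epsilon–Lambda: Epsilon 12–5.
Eta–Lambda: Lambda 10–7.
Kappa is beaten in every head-to-head and is the Condorcet loser.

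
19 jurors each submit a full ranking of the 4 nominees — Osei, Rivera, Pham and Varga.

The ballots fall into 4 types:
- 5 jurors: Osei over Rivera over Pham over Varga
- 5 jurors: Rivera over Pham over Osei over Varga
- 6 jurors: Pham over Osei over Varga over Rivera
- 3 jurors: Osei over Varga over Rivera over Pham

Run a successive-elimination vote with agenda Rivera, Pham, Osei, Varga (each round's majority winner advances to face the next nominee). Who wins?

Osei

Round 1: Rivera vs Pham — 13–6, Rivera advances.
Round 2: Rivera vs Osei — 5–14, Osei advances.
Round 3: Osei vs Varga — 19–0, Osei advances.
Osei survives the agenda.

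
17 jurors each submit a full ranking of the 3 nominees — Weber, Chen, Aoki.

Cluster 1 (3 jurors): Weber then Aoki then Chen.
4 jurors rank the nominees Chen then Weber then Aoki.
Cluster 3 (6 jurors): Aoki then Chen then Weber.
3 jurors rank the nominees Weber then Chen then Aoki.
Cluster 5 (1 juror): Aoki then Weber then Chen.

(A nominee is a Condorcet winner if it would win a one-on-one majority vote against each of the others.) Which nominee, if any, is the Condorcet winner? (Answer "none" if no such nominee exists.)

none

Pairwise majorities:
Weber–Chen: Chen 10–7.
Weber vs Aoki: Weber, 10–7.
Chen–Aoki: Aoki 10–7.
Every nominee loses at least once (Weber loses to Chen; Chen loses to Aoki; Aoki loses to Weber). The majority relation contains the cycle Weber → Aoki → Chen → Weber, so there is no Condorcet winner.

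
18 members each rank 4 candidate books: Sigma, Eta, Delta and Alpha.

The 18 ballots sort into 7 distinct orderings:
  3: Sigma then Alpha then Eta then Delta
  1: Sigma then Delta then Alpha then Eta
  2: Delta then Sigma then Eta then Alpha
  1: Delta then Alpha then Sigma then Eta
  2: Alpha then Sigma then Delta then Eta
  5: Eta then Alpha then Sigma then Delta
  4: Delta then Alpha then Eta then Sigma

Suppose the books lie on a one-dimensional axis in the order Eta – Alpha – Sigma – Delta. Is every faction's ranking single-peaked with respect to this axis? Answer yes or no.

no

Axis positions: Eta=1, Alpha=2, Sigma=3, Delta=4.
Faction 1 (peak Sigma at position 3): ranking walks positions 3-2-1-4, expanding outward from the peak — single-peaked.
Faction 2 (peak Sigma at position 3): ranking walks positions 3-4-2-1, expanding outward from the peak — single-peaked.
Faction 3: ranking walks positions 4-3-1-2; Eta is ranked above Alpha even though Alpha lies between Eta and the peak Delta on the axis — preferences dip and rise again. Not single-peaked.
Faction 4: ranking walks positions 4-2-3-1; Alpha is ranked above Sigma even though Sigma lies between Alpha and the peak Delta on the axis — preferences dip and rise again. Not single-peaked.
Faction 5 (peak Alpha at position 2): ranking walks positions 2-3-4-1, expanding outward from the peak — single-peaked.
Faction 6 (peak Eta at position 1): ranking walks positions 1-2-3-4, expanding outward from the peak — single-peaked.
Faction 7: ranking walks positions 4-2-1-3; Alpha is ranked above Sigma even though Sigma lies between Alpha and the peak Delta on the axis — preferences dip and rise again. Not single-peaked.
Faction 3 violates single-peakedness, so the profile is not single-peaked on this axis.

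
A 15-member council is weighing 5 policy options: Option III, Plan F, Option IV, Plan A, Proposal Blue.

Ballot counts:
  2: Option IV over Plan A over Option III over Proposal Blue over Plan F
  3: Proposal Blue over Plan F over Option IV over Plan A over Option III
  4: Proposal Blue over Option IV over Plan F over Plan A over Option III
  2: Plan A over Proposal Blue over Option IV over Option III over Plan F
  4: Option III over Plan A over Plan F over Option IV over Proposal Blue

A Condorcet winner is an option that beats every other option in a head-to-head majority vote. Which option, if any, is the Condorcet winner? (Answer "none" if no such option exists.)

Pairwise majorities:
Option III vs Plan F: Option III wins 8–7.
Option III–Option IV: Option IV 11–4.
Option III–Plan A: Plan A 11–4.
Option III vs Proposal Blue: Proposal Blue, 9–6.
Plan F vs Option IV: Option IV, 8–7.
Plan F vs Plan A: Plan A, 8–7.
Plan F vs Proposal Blue: Proposal Blue, 11–4.
Option IV vs Plan A: Option IV wins 9–6.
Option IV vs Proposal Blue: Proposal Blue wins 9–6.
Plan A vs Proposal Blue: Plan A, 8–7.
Every option loses at least once (Option III loses to Option IV; Plan F loses to Option III; Option IV loses to Proposal Blue; Plan A loses to Option IV; Proposal Blue loses to Plan A). The majority relation contains the cycle Option IV → Plan A → Proposal Blue → Option IV, so there is no Condorcet winner.

none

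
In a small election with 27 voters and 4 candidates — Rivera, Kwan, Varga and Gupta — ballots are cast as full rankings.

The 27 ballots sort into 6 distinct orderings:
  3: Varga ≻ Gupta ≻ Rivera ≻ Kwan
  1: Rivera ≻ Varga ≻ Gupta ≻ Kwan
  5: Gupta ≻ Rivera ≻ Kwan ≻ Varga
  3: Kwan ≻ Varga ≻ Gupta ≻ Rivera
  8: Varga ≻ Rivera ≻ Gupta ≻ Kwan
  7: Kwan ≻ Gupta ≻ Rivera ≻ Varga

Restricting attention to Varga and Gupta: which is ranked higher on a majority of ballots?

Ballots ranking Varga above Gupta: 3 + 1 + 3 + 8 = 15.
Ballots ranking Gupta above Varga: 27 − 15 = 12.
Varga wins the head-to-head 15–12.

Varga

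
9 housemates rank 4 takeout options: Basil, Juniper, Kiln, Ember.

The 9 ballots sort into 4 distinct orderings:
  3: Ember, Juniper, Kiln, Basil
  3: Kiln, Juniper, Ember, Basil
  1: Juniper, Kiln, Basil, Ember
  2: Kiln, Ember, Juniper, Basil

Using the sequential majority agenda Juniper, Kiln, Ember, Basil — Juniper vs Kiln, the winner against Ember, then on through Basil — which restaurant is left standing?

Round 1: Juniper vs Kiln — 4–5, Kiln advances.
Round 2: Kiln vs Ember — 6–3, Kiln advances.
Round 3: Kiln vs Basil — 9–0, Kiln advances.
Kiln survives the agenda.

Kiln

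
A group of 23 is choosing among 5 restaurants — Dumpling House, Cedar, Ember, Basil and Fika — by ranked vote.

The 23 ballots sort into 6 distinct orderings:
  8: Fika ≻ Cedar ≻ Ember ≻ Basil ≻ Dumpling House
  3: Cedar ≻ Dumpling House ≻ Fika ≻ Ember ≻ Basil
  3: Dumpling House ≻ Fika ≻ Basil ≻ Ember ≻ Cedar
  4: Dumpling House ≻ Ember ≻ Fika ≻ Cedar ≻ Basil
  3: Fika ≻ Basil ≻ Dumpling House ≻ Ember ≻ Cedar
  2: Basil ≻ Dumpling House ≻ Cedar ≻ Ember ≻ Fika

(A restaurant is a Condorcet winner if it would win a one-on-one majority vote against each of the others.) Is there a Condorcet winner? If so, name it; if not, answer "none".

Pairwise majorities:
Dumpling House vs Cedar: Dumpling House is ranked higher on 3+4+3+2 = 12 ballots, Cedar on 11. Dumpling House wins 12–11.
Dumpling House vs Ember: Dumpling House is ranked higher on 3+3+4+3+2 = 15 ballots, Ember on 8. Dumpling House wins 15–8.
Dumpling House vs Basil: 3+3+4 = 10 for Dumpling House, 13 for Basil — Basil by 13–10.
Dumpling House vs Fika: Dumpling House, 12–11.
Cedar vs Ember: Cedar, 13–10.
Cedar vs Basil: 15 to 8, Cedar.
Cedar vs Fika: Fika wins 18–5.
Ember vs Basil: Ember wins 15–8.
Ember vs Fika: Ember preferred on 4+2 = 6 ballots; Fika wins 17–6.
Basil vs Fika: Fika wins 21–2.
No restaurant is unbeaten: Dumpling House loses to Basil; Cedar loses to Dumpling House; Ember loses to Dumpling House; Basil loses to Cedar; Fika loses to Dumpling House. In particular Dumpling House → Cedar → Basil → Dumpling House is a majority cycle — no Condorcet winner exists.

none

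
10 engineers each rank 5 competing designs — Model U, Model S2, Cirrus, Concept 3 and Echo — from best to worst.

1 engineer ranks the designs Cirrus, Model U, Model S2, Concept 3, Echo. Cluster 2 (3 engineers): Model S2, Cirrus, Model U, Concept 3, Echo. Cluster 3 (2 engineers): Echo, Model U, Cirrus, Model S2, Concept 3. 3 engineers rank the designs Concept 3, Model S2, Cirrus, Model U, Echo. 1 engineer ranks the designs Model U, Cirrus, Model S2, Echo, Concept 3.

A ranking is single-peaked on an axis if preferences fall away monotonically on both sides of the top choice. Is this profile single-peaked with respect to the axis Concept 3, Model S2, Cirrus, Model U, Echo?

Axis positions: Concept 3=1, Model S2=2, Cirrus=3, Model U=4, Echo=5.
Cluster 1 (peak Cirrus at position 3): ranking walks positions 3-4-2-1-5, expanding outward from the peak — single-peaked.
Cluster 2 (peak Model S2 at position 2): ranking walks positions 2-3-4-1-5, expanding outward from the peak — single-peaked.
Cluster 3 (peak Echo at position 5): ranking walks positions 5-4-3-2-1, expanding outward from the peak — single-peaked.
Cluster 4 (peak Concept 3 at position 1): ranking walks positions 1-2-3-4-5, expanding outward from the peak — single-peaked.
Cluster 5 (peak Model U at position 4): ranking walks positions 4-3-2-5-1, expanding outward from the peak — single-peaked.
Every ranking is single-peaked on this axis.

yes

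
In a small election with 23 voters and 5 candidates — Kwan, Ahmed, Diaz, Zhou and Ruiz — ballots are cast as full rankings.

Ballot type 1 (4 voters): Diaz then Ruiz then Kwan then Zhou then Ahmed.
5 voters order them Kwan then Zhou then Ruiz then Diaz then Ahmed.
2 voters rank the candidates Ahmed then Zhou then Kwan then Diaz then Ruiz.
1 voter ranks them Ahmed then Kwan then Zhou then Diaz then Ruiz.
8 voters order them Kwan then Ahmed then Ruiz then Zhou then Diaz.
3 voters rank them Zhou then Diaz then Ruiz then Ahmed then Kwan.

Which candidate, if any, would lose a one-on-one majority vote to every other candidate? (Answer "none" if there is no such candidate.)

Head-to-head results (23 voters):
Kwan vs Ahmed: 4+5+8 = 17 for Kwan, 6 for Ahmed — Kwan by 17–6.
Kwan vs Diaz: 5+2+1+8 = 16 for Kwan, 7 for Diaz — Kwan by 16–7.
Kwan–Zhou: Kwan 18–5.
Kwan vs Ruiz: Kwan is ranked higher on 5+2+1+8 = 16 ballots, Ruiz on 7. Kwan wins 16–7.
Ahmed vs Diaz: Diaz, 12–11.
Ahmed vs Zhou: Zhou wins 12–11.
Ahmed vs Ruiz: 2+1+8 = 11 for Ahmed, 12 for Ruiz — Ruiz by 12–11.
Diaz–Zhou: Zhou 19–4.
Diaz–Ruiz: Ruiz 13–10.
Zhou vs Ruiz: Zhou is ranked higher on 5+2+1+3 = 11 ballots, Ruiz on 12. Ruiz wins 12–11.
Only Ahmed has no wins; Ahmed is the Condorcet loser.

Ahmed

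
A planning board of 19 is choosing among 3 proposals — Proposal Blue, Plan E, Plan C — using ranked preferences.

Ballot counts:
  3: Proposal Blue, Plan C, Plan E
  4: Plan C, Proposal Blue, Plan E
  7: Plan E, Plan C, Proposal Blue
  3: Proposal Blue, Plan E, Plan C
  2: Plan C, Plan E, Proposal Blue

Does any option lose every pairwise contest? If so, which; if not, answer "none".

Head-to-head results (19 council members):
Proposal Blue–Plan E: Proposal Blue 10–9.
Proposal Blue vs Plan C: Plan C wins 13–6.
Plan E vs Plan C: Plan E preferred on 7+3 = 10 ballots; Plan E wins 10–9.
Every option wins at least one matchup (Proposal Blue beats Plan E; Plan E beats Plan C; Plan C beats Proposal Blue), so there is no Condorcet loser.

none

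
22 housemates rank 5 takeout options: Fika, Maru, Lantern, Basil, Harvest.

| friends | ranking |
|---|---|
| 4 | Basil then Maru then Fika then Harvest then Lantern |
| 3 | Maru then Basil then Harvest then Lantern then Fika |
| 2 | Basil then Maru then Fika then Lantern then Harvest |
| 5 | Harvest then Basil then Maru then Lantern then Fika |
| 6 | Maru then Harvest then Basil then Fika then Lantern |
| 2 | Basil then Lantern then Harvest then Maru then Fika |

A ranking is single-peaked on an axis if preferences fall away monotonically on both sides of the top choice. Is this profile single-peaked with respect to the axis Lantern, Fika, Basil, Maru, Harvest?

no

Axis positions: Lantern=1, Fika=2, Basil=3, Maru=4, Harvest=5.
Ballot type 1 (peak Basil at position 3): ranking walks positions 3-4-2-5-1, expanding outward from the peak — single-peaked.
Ballot type 2: ranking walks positions 4-3-5-1-2; Lantern is ranked above Fika even though Fika lies between Lantern and the peak Maru on the axis — preferences dip and rise again. Not single-peaked.
Ballot type 3 (peak Basil at position 3): ranking walks positions 3-4-2-1-5, expanding outward from the peak — single-peaked.
Ballot type 4: ranking walks positions 5-3-4-1-2; Basil is ranked above Maru even though Maru lies between Basil and the peak Harvest on the axis — preferences dip and rise again. Not single-peaked.
Ballot type 5 (peak Maru at position 4): ranking walks positions 4-5-3-2-1, expanding outward from the peak — single-peaked.
Ballot type 6: ranking walks positions 3-1-5-4-2; Lantern is ranked above Fika even though Fika lies between Lantern and the peak Basil on the axis — preferences dip and rise again. Not single-peaked.
Ballot type 2 violates single-peakedness, so the profile is not single-peaked on this axis.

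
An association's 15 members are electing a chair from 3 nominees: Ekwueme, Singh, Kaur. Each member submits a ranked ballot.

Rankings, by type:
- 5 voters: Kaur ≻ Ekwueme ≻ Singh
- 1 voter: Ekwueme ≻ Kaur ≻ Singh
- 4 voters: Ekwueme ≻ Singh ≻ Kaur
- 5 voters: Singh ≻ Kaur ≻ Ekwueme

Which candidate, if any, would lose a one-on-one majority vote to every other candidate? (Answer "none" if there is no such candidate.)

Pairwise majorities:
Ekwueme vs Singh: Ekwueme wins 10–5.
Ekwueme–Kaur: Kaur 10–5.
Singh vs Kaur: Singh wins 9–6.
No candidate is winless: Ekwueme beats Singh; Singh beats Kaur; Kaur beats Ekwueme. There is no Condorcet loser.

none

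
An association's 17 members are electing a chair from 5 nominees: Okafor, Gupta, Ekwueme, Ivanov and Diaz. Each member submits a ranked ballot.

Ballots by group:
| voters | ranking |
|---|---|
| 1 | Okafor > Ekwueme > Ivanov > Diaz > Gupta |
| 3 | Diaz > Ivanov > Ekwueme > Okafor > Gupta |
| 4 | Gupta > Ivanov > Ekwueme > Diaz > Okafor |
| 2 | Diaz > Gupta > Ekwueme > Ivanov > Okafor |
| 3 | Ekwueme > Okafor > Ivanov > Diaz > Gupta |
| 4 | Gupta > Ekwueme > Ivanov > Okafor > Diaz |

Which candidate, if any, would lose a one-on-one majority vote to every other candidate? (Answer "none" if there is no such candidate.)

Pairwise majorities:
Okafor vs Gupta: 7 to 10, Gupta.
Okafor vs Ekwueme: 1 to 16, Ekwueme.
Okafor vs Ivanov: Okafor preferred on 1+3 = 4 ballots; Ivanov wins 13–4.
Okafor vs Diaz: 8 to 9, Diaz.
Gupta vs Ekwueme: Gupta is ranked higher on 4+2+4 = 10 ballots, Ekwueme on 7. Gupta wins 10–7.
Gupta vs Ivanov: 4+2+4 = 10 for Gupta, 7 for Ivanov — Gupta by 10–7.
Gupta vs Diaz: Gupta preferred on 4+4 = 8 ballots; Diaz wins 9–8.
Ekwueme vs Ivanov: Ekwueme preferred on 1+2+3+4 = 10 ballots; Ekwueme wins 10–7.
Ekwueme vs Diaz: Ekwueme is ranked higher on 1+4+3+4 = 12 ballots, Diaz on 5. Ekwueme wins 12–5.
Ivanov vs Diaz: Ivanov is ranked higher on 1+4+3+4 = 12 ballots, Diaz on 5. Ivanov wins 12–5.
Okafor is beaten in every head-to-head and is the Condorcet loser.

Okafor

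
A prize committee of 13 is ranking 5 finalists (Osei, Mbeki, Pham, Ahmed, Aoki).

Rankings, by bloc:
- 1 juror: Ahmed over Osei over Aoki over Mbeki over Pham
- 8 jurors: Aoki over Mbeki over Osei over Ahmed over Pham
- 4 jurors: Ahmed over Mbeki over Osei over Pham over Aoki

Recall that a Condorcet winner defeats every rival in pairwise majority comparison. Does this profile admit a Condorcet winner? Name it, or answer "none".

Head-to-head results (13 jurors):
Osei vs Mbeki: Mbeki wins 12–1.
Osei vs Pham: 1+8+4 = 13 for Osei, 0 for Pham — Osei by 13–0.
Osei–Ahmed: Osei 8–5.
Osei vs Aoki: Osei is ranked higher on 1+4 = 5 ballots, Aoki on 8. Aoki wins 8–5.
Mbeki vs Pham: Mbeki is ranked higher on 1+8+4 = 13 ballots, Pham on 0. Mbeki wins 13–0.
Mbeki vs Ahmed: Mbeki wins 8–5.
Mbeki vs Aoki: Mbeki preferred on 4 ballots; Aoki wins 9–4.
Pham vs Ahmed: Pham preferred on 0 ballots; Ahmed wins 13–0.
Pham vs Aoki: Aoki, 9–4.
Ahmed vs Aoki: Aoki, 8–5.
Aoki beats each of Osei, Mbeki, Pham, Ahmed — Aoki is the Condorcet winner.

Aoki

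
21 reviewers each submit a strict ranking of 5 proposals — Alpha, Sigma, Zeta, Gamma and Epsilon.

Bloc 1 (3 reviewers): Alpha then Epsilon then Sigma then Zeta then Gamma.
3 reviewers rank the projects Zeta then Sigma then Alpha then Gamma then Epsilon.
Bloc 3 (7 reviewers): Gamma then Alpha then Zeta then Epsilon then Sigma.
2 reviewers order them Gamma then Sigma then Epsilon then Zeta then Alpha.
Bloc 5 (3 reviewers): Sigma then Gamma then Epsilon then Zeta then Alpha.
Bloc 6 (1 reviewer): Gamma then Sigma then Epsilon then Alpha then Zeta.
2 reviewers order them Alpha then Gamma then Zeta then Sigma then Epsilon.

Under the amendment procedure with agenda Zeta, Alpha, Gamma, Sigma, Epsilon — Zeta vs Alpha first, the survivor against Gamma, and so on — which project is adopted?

Gamma

Round 1: Zeta vs Alpha — 8–13, Alpha advances.
Round 2: Alpha vs Gamma — 8–13, Gamma advances.
Round 3: Gamma vs Sigma — 12–9, Gamma advances.
Round 4: Gamma vs Epsilon — 18–3, Gamma advances.
Gamma survives the agenda.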